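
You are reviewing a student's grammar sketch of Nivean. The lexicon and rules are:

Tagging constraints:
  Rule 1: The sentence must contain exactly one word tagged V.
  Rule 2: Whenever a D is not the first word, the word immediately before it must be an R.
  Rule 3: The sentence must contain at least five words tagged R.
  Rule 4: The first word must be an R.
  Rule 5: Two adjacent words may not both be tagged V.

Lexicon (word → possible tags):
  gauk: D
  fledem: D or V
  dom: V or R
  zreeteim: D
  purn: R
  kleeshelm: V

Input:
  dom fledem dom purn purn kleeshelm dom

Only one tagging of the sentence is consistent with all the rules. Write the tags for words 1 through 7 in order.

Candidates per position — 1:dom {V,R}; 2:fledem {D,V}; 3:dom {V,R}; 4:purn {R}; 5:purn {R}; 6:kleeshelm {V}; 7:dom {V,R}.
Position 1: V is ruled out by rule 1; that leaves R.
Position 2: V is ruled out by rule 1; that leaves D.
Position 3: V is ruled out by rule 1; that leaves R.
Position 7: V is ruled out by rule 1; that leaves R.
The only consistent sequence is: R D R R R V R.
Rule-by-rule: rule 1 ok; rule 2 ok; rule 3 ok; rule 4 ok; rule 5 ok.

R D R R R V R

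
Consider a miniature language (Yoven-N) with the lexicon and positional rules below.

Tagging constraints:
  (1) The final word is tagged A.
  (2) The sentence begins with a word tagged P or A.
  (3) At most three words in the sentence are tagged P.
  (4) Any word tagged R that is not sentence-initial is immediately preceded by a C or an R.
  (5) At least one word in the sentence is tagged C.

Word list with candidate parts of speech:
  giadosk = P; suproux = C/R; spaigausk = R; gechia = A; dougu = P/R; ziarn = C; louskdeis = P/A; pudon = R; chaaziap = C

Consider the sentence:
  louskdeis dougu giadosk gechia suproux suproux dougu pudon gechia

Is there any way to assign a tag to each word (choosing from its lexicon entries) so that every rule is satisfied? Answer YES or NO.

Candidates per position — 1:louskdeis {P,A}; 2:dougu {P,R}; 3:giadosk {P}; 4:gechia {A}; 5:suproux {C,R}; 6:suproux {C,R}; 7:dougu {P,R}; 8:pudon {R}; 9:gechia {A}.
One satisfying assignment: P P P A C C R R A.
Rule-by-rule: rule 1 satisfied; rule 2 satisfied; rule 3 satisfied; rule 4 satisfied; rule 5 satisfied.

YES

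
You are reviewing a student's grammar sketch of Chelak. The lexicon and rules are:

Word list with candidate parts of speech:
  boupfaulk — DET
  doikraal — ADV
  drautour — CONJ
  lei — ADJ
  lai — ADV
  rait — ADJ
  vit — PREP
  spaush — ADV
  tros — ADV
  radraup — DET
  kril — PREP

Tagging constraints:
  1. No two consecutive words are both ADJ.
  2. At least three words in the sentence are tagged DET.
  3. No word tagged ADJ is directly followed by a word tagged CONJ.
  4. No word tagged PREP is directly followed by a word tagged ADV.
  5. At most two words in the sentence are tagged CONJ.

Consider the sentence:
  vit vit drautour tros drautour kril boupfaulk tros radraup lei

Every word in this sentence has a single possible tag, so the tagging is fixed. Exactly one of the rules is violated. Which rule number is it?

Fixed tagging: PREP PREP CONJ ADV CONJ PREP DET ADV DET ADJ.
Checking each rule: R1 ok, R2 fails, R3 ok, R4 ok, R5 ok.
Only rule 2 fails.

2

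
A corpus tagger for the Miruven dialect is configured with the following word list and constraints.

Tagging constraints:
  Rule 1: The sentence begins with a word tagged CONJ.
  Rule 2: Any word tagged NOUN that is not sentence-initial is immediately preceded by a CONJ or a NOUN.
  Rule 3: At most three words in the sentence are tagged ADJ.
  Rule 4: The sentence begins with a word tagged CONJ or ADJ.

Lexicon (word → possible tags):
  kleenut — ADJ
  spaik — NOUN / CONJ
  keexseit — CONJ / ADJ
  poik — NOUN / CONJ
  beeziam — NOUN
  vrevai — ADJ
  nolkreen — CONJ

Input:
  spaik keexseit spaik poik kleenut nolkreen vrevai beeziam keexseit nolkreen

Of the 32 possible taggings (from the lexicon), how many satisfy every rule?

Candidates per position — 1:spaik {NOUN,CONJ}; 2:keexseit {CONJ,ADJ}; 3:spaik {NOUN,CONJ}; 4:poik {NOUN,CONJ}; 5:kleenut {ADJ}; 6:nolkreen {CONJ}; 7:vrevai {ADJ}; 8:beeziam {NOUN}; 9:keexseit {CONJ,ADJ}; 10:nolkreen {CONJ}.
There are 32 candidate sequences in total.
Rule 2 cannot be satisfied by any choice of tags from the lexicon.
So there is no consistent tagging.
Count = 0.

0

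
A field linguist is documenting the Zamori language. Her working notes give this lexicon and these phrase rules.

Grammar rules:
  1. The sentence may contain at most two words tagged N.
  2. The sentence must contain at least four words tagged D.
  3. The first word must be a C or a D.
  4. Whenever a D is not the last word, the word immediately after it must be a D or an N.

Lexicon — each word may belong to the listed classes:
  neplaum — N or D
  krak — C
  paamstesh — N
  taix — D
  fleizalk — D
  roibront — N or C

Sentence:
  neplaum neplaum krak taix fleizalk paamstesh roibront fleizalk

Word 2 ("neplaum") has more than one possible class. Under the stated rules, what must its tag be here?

N

Candidates per position — 1:neplaum {N,D}; 2:neplaum {N,D}; 3:krak {C}; 4:taix {D}; 5:fleizalk {D}; 6:paamstesh {N}; 7:roibront {N,C}; 8:fleizalk {D}.
If word 1 were N, no tagging could satisfy rule 3; so word 1 is D.
If word 2 were D, no tagging could satisfy rule 4; so word 2 is N.
If word 7 were N, no tagging could satisfy rule 1; so word 7 is C.
The unique satisfying tagging is: D N C D D N C D.
Check: rule 1 ✓; rule 2 ✓; rule 3 ✓; rule 4 ✓.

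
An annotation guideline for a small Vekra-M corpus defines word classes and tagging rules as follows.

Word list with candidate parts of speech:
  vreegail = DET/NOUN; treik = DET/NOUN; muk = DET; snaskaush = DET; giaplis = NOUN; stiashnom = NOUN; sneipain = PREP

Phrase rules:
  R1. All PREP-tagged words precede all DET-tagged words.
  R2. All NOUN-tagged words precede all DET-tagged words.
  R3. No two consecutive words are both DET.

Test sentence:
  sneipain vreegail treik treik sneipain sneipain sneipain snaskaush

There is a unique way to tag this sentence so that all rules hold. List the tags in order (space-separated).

Candidates per position — 1:sneipain {PREP}; 2:vreegail {DET,NOUN}; 3:treik {DET,NOUN}; 4:treik {DET,NOUN}; 5:sneipain {PREP}; 6:sneipain {PREP}; 7:sneipain {PREP}; 8:snaskaush {DET}.
Position 2: tagging it DET would leave rule 1 unsatisfiable, so it must be NOUN.
Position 3: tagging it DET would leave rule 1 unsatisfiable, so it must be NOUN.
Position 4: tagging it DET would leave rule 1 unsatisfiable, so it must be NOUN.
So the tagging must be: PREP NOUN NOUN NOUN PREP PREP PREP DET.
Check: rule 1 satisfied; rule 2 satisfied; rule 3 satisfied.

PREP NOUN NOUN NOUN PREP PREP PREP DET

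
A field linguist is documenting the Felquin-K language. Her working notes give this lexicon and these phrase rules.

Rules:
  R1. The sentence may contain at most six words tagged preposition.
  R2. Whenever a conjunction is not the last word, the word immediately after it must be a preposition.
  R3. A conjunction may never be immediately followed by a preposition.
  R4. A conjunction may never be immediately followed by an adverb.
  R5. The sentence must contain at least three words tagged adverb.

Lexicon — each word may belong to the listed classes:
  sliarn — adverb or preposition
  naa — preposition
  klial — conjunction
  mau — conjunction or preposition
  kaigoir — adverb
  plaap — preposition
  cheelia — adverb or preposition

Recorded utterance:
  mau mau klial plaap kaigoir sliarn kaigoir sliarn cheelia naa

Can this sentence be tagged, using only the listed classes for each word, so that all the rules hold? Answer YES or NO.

NO

Candidates per position — 1:mau {conjunction,preposition}; 2:mau {conjunction,preposition}; 3:klial {conjunction}; 4:plaap {preposition}; 5:kaigoir {adverb}; 6:sliarn {adverb,preposition}; 7:kaigoir {adverb}; 8:sliarn {adverb,preposition}; 9:cheelia {adverb,preposition}; 10:naa {preposition}.
Rule 3 cannot be satisfied by any choice of tags from the lexicon.
So there is no consistent tagging.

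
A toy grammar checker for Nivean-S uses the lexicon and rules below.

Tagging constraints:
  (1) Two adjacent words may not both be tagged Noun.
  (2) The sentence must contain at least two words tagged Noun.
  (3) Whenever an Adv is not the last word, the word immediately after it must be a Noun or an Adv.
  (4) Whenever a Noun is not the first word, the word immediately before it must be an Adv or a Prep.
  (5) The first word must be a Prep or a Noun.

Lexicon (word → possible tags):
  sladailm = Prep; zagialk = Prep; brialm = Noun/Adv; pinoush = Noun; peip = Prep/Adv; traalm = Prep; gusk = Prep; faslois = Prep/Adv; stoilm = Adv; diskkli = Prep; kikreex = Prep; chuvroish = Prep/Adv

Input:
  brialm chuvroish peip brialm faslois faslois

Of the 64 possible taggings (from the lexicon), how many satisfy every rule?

Candidates per position — 1:brialm {Noun,Adv}; 2:chuvroish {Prep,Adv}; 3:peip {Prep,Adv}; 4:brialm {Noun,Adv}; 5:faslois {Prep,Adv}; 6:faslois {Prep,Adv}.
There are 64 candidate sequences in total.
Checking each against the rules leaves 9 sequences.
Count = 9.

9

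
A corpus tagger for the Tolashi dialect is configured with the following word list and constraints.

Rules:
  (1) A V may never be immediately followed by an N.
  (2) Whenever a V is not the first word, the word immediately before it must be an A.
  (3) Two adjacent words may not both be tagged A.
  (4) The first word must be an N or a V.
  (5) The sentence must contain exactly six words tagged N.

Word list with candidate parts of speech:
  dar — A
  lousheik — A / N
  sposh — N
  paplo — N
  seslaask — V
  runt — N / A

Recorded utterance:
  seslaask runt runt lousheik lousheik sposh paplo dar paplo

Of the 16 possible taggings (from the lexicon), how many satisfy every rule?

Candidates per position — 1:seslaask {V}; 2:runt {N,A}; 3:runt {N,A}; 4:lousheik {A,N}; 5:lousheik {A,N}; 6:sposh {N}; 7:paplo {N}; 8:dar {A}; 9:paplo {N}.
There are 16 candidate sequences in total.
The sequences that satisfy every rule: V A N N N N N A N.
Count = 1.

1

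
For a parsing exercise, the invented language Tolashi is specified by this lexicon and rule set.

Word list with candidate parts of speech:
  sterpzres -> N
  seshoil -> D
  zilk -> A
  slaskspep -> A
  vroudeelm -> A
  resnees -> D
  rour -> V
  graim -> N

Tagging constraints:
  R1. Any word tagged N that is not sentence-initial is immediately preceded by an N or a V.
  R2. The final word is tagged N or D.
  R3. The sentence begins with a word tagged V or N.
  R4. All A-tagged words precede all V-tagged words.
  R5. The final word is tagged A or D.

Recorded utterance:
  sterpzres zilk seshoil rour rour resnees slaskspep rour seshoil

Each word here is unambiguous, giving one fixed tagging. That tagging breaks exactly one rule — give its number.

Fixed tagging: N A D V V D A V D.
Rule check: R1 ✓, R2 ✓, R3 ✓, R4 ✗, R5 ✓.
Only rule 4 fails.

4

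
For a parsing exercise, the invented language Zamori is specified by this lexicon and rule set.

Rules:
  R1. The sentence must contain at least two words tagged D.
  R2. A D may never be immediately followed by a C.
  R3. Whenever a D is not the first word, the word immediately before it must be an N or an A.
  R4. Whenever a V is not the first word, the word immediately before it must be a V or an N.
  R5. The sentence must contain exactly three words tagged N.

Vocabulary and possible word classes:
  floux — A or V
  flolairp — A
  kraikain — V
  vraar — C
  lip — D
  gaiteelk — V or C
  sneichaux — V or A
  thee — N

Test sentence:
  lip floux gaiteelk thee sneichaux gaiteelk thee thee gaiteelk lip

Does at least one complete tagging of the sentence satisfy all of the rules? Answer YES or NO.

NO

Candidates per position — 1:lip {D}; 2:floux {A,V}; 3:gaiteelk {V,C}; 4:thee {N}; 5:sneichaux {V,A}; 6:gaiteelk {V,C}; 7:thee {N}; 8:thee {N}; 9:gaiteelk {V,C}; 10:lip {D}.
Rule 3 cannot be satisfied by any choice of tags from the lexicon.
So there is no consistent tagging.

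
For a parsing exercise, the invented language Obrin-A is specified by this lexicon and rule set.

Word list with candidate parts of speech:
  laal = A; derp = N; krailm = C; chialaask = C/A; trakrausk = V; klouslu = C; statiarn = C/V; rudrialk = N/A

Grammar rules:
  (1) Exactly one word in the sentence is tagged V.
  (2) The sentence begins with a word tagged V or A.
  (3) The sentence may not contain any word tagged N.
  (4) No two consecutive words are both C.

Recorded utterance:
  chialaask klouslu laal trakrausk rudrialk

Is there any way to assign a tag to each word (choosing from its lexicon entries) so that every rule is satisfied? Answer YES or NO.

YES

Candidates per position — 1:chialaask {C,A}; 2:klouslu {C}; 3:laal {A}; 4:trakrausk {V}; 5:rudrialk {N,A}.
One satisfying assignment: A C A V A.
Rule-by-rule: rule 1 holds; rule 2 holds; rule 3 holds; rule 4 holds.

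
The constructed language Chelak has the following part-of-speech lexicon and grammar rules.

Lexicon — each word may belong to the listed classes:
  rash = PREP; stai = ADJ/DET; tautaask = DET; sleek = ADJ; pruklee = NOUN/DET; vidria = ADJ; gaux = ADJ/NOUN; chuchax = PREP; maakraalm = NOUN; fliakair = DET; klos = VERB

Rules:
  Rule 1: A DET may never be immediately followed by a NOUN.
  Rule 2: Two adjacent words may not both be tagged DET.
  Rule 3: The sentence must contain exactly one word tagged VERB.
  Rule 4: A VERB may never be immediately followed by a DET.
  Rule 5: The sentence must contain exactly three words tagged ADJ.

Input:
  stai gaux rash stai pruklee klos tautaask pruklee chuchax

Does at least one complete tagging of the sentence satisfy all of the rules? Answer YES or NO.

NO

Candidates per position — 1:stai {ADJ,DET}; 2:gaux {ADJ,NOUN}; 3:rash {PREP}; 4:stai {ADJ,DET}; 5:pruklee {NOUN,DET}; 6:klos {VERB}; 7:tautaask {DET}; 8:pruklee {NOUN,DET}; 9:chuchax {PREP}.
Rule 4 cannot be satisfied by any choice of tags from the lexicon.
So there is no consistent tagging.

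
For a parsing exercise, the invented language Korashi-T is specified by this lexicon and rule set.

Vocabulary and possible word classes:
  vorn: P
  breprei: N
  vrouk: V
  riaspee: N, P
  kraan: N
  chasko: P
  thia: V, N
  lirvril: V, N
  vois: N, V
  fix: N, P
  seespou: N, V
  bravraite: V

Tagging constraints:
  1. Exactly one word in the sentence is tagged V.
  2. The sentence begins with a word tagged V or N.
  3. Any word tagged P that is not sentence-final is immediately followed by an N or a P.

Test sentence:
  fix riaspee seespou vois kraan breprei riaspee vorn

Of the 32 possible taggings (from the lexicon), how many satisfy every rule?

Candidates per position — 1:fix {N,P}; 2:riaspee {N,P}; 3:seespou {N,V}; 4:vois {N,V}; 5:kraan {N}; 6:breprei {N}; 7:riaspee {N,P}; 8:vorn {P}.
There are 32 candidate sequences in total.
Checking each against the rules leaves 6 sequences.
Count = 6.

6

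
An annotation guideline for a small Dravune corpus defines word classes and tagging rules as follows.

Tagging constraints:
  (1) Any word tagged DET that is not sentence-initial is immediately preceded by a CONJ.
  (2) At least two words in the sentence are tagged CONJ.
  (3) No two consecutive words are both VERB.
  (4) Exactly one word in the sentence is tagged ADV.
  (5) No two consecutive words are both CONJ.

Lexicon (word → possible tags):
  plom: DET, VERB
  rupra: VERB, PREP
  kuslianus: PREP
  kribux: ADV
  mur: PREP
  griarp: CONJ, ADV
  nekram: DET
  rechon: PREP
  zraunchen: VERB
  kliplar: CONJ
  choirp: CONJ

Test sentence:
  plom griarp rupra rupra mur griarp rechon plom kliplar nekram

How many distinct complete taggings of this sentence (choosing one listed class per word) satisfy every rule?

Candidates per position — 1:plom {DET,VERB}; 2:griarp {CONJ,ADV}; 3:rupra {VERB,PREP}; 4:rupra {VERB,PREP}; 5:mur {PREP}; 6:griarp {CONJ,ADV}; 7:rechon {PREP}; 8:plom {DET,VERB}; 9:kliplar {CONJ}; 10:nekram {DET}.
There are 64 candidate sequences in total.
Checking each against the rules leaves 12 sequences.
Count = 12.

12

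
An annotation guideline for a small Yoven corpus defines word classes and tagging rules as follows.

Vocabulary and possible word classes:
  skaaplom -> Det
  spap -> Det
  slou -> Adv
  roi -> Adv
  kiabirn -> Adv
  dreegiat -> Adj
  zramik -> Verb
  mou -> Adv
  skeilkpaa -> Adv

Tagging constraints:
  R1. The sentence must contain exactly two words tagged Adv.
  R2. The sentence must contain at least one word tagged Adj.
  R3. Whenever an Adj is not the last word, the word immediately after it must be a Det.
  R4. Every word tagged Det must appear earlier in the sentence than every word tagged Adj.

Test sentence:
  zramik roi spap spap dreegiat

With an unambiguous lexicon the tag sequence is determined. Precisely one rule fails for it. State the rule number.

1

Fixed tagging: Verb Adv Det Det Adj.
Rule check: R1 ✗, R2 ✓, R3 ✓, R4 ✓.
Only rule 1 fails.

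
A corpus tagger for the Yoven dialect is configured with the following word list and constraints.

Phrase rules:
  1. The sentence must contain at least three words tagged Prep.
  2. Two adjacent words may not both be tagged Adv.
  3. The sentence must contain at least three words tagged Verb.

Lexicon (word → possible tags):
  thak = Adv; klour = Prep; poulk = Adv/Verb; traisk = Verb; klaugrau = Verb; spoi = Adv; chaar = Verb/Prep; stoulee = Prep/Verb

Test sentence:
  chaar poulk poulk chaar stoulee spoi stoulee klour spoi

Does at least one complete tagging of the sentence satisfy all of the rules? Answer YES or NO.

YES

Candidates per position — 1:chaar {Verb,Prep}; 2:poulk {Adv,Verb}; 3:poulk {Adv,Verb}; 4:chaar {Verb,Prep}; 5:stoulee {Prep,Verb}; 6:spoi {Adv}; 7:stoulee {Prep,Verb}; 8:klour {Prep}; 9:spoi {Adv}.
One satisfying assignment: Verb Verb Adv Prep Prep Adv Verb Prep Adv.
Verifying each rule — rule 1 satisfied; rule 2 satisfied; rule 3 satisfied.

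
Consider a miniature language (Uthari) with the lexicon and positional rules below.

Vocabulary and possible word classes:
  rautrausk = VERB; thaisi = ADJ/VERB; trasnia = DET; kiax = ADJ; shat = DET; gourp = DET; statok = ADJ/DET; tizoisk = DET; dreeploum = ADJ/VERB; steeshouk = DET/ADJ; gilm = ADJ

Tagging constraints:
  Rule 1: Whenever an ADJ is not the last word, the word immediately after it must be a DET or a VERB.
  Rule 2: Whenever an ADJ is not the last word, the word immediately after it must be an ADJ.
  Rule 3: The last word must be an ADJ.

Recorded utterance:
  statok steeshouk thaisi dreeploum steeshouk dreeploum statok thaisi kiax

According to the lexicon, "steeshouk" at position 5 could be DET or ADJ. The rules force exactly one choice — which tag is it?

DET

Candidates per position — 1:statok {ADJ,DET}; 2:steeshouk {DET,ADJ}; 3:thaisi {ADJ,VERB}; 4:dreeploum {ADJ,VERB}; 5:steeshouk {DET,ADJ}; 6:dreeploum {ADJ,VERB}; 7:statok {ADJ,DET}; 8:thaisi {ADJ,VERB}; 9:kiax {ADJ}.
At position 8, choosing ADJ makes rule 1 impossible to satisfy; hence VERB.
At position 1, choosing ADJ makes rule 2 impossible to satisfy; hence DET.
At position 2, choosing ADJ makes rule 2 impossible to satisfy; hence DET.
At position 3, choosing ADJ makes rule 2 impossible to satisfy; hence VERB.
At position 4, choosing ADJ makes rule 2 impossible to satisfy; hence VERB.
At position 5, choosing ADJ makes rule 2 impossible to satisfy; hence DET.
At position 6, choosing ADJ makes rule 2 impossible to satisfy; hence VERB.
At position 7, choosing ADJ makes rule 2 impossible to satisfy; hence DET.
The unique satisfying tagging is: DET DET VERB VERB DET VERB DET VERB ADJ.
Checking: rule 1 ✓; rule 2 ✓; rule 3 ✓.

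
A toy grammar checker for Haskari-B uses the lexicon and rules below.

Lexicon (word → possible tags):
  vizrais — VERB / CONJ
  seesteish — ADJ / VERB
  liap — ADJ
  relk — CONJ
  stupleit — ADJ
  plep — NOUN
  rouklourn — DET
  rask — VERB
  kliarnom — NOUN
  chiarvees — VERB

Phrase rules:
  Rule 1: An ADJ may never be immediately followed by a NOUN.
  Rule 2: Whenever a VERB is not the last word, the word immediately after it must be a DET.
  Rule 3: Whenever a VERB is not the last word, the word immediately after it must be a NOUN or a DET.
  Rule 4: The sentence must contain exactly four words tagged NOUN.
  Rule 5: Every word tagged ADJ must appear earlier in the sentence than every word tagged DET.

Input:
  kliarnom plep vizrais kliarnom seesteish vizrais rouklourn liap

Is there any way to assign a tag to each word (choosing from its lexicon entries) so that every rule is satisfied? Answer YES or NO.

NO

Candidates per position — 1:kliarnom {NOUN}; 2:plep {NOUN}; 3:vizrais {VERB,CONJ}; 4:kliarnom {NOUN}; 5:seesteish {ADJ,VERB}; 6:vizrais {VERB,CONJ}; 7:rouklourn {DET}; 8:liap {ADJ}.
Rule 4 cannot be satisfied by any choice of tags from the lexicon.
So there is no consistent tagging.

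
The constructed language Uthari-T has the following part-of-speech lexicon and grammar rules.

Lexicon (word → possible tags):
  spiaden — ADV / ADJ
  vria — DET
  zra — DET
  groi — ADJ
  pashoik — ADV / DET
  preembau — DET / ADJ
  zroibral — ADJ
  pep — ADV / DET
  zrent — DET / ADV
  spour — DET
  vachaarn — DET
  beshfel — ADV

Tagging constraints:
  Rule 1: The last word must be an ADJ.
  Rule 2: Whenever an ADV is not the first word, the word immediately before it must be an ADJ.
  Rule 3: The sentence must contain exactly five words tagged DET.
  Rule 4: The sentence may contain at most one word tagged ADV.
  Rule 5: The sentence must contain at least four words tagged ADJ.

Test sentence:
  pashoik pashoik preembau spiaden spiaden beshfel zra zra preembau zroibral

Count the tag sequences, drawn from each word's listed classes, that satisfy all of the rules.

2

Candidates per position — 1:pashoik {ADV,DET}; 2:pashoik {ADV,DET}; 3:preembau {DET,ADJ}; 4:spiaden {ADV,ADJ}; 5:spiaden {ADV,ADJ}; 6:beshfel {ADV}; 7:zra {DET}; 8:zra {DET}; 9:preembau {DET,ADJ}; 10:zroibral {ADJ}.
There are 64 candidate sequences in total.
The sequences that satisfy every rule: DET DET DET ADJ ADJ ADV DET DET ADJ ADJ; DET DET ADJ ADJ ADJ ADV DET DET DET ADJ.
Count = 2.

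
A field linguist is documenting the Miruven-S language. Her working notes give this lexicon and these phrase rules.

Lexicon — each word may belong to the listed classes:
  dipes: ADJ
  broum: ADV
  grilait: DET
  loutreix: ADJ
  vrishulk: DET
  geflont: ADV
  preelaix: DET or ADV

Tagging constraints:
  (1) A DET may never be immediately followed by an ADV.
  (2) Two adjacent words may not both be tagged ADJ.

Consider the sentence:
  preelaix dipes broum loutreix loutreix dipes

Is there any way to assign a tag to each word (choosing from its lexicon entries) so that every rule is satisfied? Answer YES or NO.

Candidates per position — 1:preelaix {DET,ADV}; 2:dipes {ADJ}; 3:broum {ADV}; 4:loutreix {ADJ}; 5:loutreix {ADJ}; 6:dipes {ADJ}.
Rule 2 cannot be satisfied by any choice of tags from the lexicon.
So there is no consistent tagging.

NO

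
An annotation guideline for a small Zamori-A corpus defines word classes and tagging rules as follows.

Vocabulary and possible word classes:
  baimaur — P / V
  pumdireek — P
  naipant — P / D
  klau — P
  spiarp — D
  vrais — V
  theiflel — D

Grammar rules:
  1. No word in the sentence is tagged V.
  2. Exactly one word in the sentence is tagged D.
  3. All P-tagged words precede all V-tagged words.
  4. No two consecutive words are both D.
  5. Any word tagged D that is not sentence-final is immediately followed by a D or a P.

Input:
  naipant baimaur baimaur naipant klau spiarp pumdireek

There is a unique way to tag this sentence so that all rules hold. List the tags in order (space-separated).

Candidates per position — 1:naipant {P,D}; 2:baimaur {P,V}; 3:baimaur {P,V}; 4:naipant {P,D}; 5:klau {P}; 6:spiarp {D}; 7:pumdireek {P}.
Word 1 cannot be D — rule 2 would then fail for every completion. It is P.
Word 2 cannot be V — rule 1 would then fail for every completion. It is P.
Word 3 cannot be V — rule 1 would then fail for every completion. It is P.
Word 4 cannot be D — rule 2 would then fail for every completion. It is P.
So the tagging must be: P P P P P D P.
Check: rule 1 ok; rule 2 ok; rule 3 ok; rule 4 ok; rule 5 ok.

P P P P P D P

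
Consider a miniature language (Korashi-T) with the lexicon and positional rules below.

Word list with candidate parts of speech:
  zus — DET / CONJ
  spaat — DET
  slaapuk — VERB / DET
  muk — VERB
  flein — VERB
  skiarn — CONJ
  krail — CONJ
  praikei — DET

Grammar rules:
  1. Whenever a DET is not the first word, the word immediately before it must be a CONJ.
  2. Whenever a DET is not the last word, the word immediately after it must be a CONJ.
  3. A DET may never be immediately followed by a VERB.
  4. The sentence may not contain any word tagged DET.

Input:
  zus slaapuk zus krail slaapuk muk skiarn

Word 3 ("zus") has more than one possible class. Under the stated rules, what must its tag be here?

CONJ

Candidates per position — 1:zus {DET,CONJ}; 2:slaapuk {VERB,DET}; 3:zus {DET,CONJ}; 4:krail {CONJ}; 5:slaapuk {VERB,DET}; 6:muk {VERB}; 7:skiarn {CONJ}.
At position 1, choosing DET makes rule 2 impossible to satisfy; hence CONJ.
At position 2, choosing DET makes rule 4 impossible to satisfy; hence VERB.
At position 3, choosing DET makes rule 1 impossible to satisfy; hence CONJ.
At position 5, choosing DET makes rule 2 impossible to satisfy; hence VERB.
So the tagging must be: CONJ VERB CONJ CONJ VERB VERB CONJ.
Check: rule 1 ok; rule 2 ok; rule 3 ok; rule 4 ok.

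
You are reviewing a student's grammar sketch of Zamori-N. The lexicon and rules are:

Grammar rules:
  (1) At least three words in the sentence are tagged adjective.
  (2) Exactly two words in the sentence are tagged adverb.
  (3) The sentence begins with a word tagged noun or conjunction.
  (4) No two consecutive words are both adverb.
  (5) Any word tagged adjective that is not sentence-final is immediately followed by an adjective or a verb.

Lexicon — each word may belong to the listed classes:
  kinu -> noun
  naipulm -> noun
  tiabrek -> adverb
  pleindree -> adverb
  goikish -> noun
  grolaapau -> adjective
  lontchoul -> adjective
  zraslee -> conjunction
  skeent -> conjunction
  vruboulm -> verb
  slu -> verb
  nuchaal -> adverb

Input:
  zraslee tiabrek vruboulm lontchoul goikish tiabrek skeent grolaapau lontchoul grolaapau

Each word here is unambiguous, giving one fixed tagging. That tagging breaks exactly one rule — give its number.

Fixed tagging: conjunction adverb verb adjective noun adverb conjunction adjective adjective adjective.
Checking each rule: R1 holds, R2 holds, R3 holds, R4 holds, R5 violated.
Only rule 5 fails.

5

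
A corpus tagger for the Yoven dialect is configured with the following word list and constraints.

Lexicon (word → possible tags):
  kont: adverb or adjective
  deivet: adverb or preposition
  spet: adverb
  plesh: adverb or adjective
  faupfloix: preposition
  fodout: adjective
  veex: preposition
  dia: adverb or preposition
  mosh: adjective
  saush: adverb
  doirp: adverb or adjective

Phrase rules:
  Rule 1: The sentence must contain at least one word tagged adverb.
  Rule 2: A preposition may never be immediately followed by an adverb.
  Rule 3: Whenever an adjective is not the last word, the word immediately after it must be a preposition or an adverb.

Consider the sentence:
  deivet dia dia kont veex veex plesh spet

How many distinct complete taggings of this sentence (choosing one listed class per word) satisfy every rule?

Candidates per position — 1:deivet {adverb,preposition}; 2:dia {adverb,preposition}; 3:dia {adverb,preposition}; 4:kont {adverb,adjective}; 5:veex {preposition}; 6:veex {preposition}; 7:plesh {adverb,adjective}; 8:spet {adverb}.
There are 32 candidate sequences in total.
The sequences that satisfy every rule: adverb adverb adverb adverb preposition preposition adjective adverb; adverb adverb adverb adjective preposition preposition adjective adverb; adverb adverb preposition adjective preposition preposition adjective adverb; adverb preposition preposition adjective preposition preposition adjective adverb; preposition preposition preposition adjective preposition preposition adjective adverb.
Count = 5.

5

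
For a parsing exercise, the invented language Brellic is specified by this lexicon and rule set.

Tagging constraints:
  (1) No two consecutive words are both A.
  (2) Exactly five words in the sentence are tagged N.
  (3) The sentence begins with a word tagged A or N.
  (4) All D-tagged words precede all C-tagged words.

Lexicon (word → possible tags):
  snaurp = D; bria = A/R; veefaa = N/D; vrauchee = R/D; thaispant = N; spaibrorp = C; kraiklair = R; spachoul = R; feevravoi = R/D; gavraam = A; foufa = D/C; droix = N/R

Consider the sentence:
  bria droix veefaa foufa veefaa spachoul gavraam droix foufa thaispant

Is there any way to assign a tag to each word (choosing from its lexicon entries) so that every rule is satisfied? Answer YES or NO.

Candidates per position — 1:bria {A,R}; 2:droix {N,R}; 3:veefaa {N,D}; 4:foufa {D,C}; 5:veefaa {N,D}; 6:spachoul {R}; 7:gavraam {A}; 8:droix {N,R}; 9:foufa {D,C}; 10:thaispant {N}.
One satisfying assignment: A N N C N R A N C N.
Verifying each rule — rule 1 holds; rule 2 holds; rule 3 holds; rule 4 holds.

YES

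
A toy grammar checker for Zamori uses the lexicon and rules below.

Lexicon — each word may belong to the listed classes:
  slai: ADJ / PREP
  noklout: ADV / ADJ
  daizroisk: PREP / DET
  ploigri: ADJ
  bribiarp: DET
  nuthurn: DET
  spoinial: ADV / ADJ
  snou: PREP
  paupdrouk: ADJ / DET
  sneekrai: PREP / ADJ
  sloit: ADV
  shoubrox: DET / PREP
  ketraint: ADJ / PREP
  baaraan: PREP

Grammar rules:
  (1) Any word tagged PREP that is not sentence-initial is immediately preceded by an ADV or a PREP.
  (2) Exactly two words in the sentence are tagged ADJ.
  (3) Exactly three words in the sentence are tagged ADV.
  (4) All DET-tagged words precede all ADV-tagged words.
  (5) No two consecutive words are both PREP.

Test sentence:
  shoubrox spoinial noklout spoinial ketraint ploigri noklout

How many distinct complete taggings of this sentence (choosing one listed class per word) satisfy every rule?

6

Candidates per position — 1:shoubrox {DET,PREP}; 2:spoinial {ADV,ADJ}; 3:noklout {ADV,ADJ}; 4:spoinial {ADV,ADJ}; 5:ketraint {ADJ,PREP}; 6:ploigri {ADJ}; 7:noklout {ADV,ADJ}.
There are 64 candidate sequences in total.
Checking each against the rules leaves 6 sequences.
Count = 6.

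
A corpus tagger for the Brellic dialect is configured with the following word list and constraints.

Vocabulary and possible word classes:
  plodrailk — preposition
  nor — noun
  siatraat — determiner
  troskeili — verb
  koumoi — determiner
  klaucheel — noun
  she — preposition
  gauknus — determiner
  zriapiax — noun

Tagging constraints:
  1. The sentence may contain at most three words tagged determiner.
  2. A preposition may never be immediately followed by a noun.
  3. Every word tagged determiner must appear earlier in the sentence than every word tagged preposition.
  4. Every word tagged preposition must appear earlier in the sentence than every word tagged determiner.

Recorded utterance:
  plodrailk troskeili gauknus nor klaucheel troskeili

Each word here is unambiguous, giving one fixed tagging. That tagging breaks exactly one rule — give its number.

3

Fixed tagging: preposition verb determiner noun noun verb.
Applying the rules: R1 ✓, R2 ✓, R3 ✗, R4 ✓.
Only rule 3 fails.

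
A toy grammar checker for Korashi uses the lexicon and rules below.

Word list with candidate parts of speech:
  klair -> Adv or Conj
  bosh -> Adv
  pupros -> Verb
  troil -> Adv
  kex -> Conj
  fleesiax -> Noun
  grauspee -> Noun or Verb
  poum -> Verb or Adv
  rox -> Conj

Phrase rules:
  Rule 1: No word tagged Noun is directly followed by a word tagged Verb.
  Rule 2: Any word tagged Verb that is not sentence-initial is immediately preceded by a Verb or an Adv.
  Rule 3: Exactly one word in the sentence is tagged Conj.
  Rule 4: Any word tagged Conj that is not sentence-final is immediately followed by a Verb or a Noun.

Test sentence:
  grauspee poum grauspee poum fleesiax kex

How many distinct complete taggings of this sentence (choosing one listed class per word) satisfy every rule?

9

Candidates per position — 1:grauspee {Noun,Verb}; 2:poum {Verb,Adv}; 3:grauspee {Noun,Verb}; 4:poum {Verb,Adv}; 5:fleesiax {Noun}; 6:kex {Conj}.
There are 16 candidate sequences in total.
Checking each against the rules leaves 9 sequences.
Count = 9.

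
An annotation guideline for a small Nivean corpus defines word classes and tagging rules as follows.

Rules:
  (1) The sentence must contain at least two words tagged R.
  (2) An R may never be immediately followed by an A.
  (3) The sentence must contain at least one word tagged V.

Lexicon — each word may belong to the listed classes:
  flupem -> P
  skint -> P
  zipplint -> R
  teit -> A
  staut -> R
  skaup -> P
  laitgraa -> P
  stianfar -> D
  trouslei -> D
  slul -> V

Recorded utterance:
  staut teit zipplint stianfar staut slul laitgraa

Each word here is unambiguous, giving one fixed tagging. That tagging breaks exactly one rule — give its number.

Fixed tagging: R A R D R V P.
Rule check: R1 ✓, R2 ✗, R3 ✓.
Only rule 2 fails.

2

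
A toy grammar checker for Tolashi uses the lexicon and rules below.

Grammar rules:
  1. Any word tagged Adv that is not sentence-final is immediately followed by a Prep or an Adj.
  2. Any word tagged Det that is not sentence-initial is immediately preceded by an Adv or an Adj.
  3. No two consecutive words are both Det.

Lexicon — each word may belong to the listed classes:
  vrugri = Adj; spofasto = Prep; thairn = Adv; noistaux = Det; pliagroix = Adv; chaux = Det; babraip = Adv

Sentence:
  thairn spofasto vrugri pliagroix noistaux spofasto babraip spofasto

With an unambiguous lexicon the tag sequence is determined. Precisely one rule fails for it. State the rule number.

1

Fixed tagging: Adv Prep Adj Adv Det Prep Adv Prep.
Rule check: R1 fail, R2 pass, R3 pass.
Only rule 1 fails.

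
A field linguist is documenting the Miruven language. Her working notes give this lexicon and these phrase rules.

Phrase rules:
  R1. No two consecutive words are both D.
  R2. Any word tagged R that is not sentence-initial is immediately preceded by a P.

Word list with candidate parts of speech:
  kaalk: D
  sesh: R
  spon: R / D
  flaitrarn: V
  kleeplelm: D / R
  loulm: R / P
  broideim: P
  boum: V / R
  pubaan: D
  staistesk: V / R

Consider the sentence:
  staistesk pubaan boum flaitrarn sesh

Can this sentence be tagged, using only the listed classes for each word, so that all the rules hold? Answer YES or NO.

Candidates per position — 1:staistesk {V,R}; 2:pubaan {D}; 3:boum {V,R}; 4:flaitrarn {V}; 5:sesh {R}.
Rule 2 cannot be satisfied by any choice of tags from the lexicon.
So there is no consistent tagging.

NO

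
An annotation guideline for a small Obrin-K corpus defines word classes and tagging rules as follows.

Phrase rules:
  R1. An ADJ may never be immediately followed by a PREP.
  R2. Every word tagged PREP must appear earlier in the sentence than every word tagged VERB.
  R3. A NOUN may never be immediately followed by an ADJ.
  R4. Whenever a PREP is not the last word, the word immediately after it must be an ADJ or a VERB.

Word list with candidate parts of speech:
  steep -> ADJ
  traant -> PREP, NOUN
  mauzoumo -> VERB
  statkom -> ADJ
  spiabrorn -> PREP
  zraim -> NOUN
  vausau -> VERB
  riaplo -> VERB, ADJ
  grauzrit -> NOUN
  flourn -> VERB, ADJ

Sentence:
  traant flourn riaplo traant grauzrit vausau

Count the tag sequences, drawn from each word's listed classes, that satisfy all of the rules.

Candidates per position — 1:traant {PREP,NOUN}; 2:flourn {VERB,ADJ}; 3:riaplo {VERB,ADJ}; 4:traant {PREP,NOUN}; 5:grauzrit {NOUN}; 6:vausau {VERB}.
There are 16 candidate sequences in total.
Checking each against the rules leaves 6 sequences.
Count = 6.

6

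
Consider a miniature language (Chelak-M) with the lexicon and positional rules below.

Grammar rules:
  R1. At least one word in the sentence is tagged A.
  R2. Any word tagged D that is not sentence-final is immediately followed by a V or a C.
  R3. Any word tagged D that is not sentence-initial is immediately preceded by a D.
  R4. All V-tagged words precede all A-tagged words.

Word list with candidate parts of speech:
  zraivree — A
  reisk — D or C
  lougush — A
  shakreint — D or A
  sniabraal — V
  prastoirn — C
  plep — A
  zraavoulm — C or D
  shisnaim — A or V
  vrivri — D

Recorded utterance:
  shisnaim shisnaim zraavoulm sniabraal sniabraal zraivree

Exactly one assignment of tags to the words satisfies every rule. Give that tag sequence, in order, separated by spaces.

Candidates per position — 1:shisnaim {A,V}; 2:shisnaim {A,V}; 3:zraavoulm {C,D}; 4:sniabraal {V}; 5:sniabraal {V}; 6:zraivree {A}.
Position 1: A is ruled out by rule 4; that leaves V.
Position 2: A is ruled out by rule 4; that leaves V.
Position 3: D is ruled out by rule 3; that leaves C.
So the tagging must be: V V C V V A.
Checking: rule 1 ✓; rule 2 ✓; rule 3 ✓; rule 4 ✓.

V V C V V A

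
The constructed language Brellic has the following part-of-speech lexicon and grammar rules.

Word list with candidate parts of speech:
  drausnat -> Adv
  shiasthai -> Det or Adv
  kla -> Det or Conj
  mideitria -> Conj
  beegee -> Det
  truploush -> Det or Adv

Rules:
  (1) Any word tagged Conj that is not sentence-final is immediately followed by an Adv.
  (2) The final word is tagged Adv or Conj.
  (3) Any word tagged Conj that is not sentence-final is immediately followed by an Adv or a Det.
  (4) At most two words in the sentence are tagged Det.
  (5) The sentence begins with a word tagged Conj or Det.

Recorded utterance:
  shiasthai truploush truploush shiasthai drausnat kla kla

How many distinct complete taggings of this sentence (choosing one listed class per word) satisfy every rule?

1

Candidates per position — 1:shiasthai {Det,Adv}; 2:truploush {Det,Adv}; 3:truploush {Det,Adv}; 4:shiasthai {Det,Adv}; 5:drausnat {Adv}; 6:kla {Det,Conj}; 7:kla {Det,Conj}.
There are 64 candidate sequences in total.
The sequences that satisfy every rule: Det Adv Adv Adv Adv Det Conj.
Count = 1.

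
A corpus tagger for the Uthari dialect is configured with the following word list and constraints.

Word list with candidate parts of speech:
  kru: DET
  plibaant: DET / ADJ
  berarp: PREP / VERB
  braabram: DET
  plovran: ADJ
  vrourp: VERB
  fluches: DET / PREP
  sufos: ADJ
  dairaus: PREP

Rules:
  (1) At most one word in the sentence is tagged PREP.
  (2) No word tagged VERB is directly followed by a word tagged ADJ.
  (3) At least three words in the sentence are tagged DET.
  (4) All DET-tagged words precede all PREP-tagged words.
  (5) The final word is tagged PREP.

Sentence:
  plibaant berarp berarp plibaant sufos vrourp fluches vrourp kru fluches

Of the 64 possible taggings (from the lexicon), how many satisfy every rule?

2

Candidates per position — 1:plibaant {DET,ADJ}; 2:berarp {PREP,VERB}; 3:berarp {PREP,VERB}; 4:plibaant {DET,ADJ}; 5:sufos {ADJ}; 6:vrourp {VERB}; 7:fluches {DET,PREP}; 8:vrourp {VERB}; 9:kru {DET}; 10:fluches {DET,PREP}.
There are 64 candidate sequences in total.
The sequences that satisfy every rule: DET VERB VERB DET ADJ VERB DET VERB DET PREP; ADJ VERB VERB DET ADJ VERB DET VERB DET PREP.
Count = 2.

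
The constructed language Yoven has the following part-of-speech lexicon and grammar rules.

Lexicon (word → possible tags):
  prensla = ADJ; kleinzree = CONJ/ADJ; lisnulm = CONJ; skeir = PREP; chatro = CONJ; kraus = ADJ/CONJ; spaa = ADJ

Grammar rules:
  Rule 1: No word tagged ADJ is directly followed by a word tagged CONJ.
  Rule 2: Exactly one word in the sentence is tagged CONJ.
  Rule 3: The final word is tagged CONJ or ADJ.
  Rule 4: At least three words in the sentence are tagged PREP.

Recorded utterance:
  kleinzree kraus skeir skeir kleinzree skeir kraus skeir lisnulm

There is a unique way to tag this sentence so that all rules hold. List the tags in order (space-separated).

Candidates per position — 1:kleinzree {CONJ,ADJ}; 2:kraus {ADJ,CONJ}; 3:skeir {PREP}; 4:skeir {PREP}; 5:kleinzree {CONJ,ADJ}; 6:skeir {PREP}; 7:kraus {ADJ,CONJ}; 8:skeir {PREP}; 9:lisnulm {CONJ}.
If word 1 were CONJ, no tagging could satisfy rule 2; so word 1 is ADJ.
If word 2 were CONJ, no tagging could satisfy rule 1; so word 2 is ADJ.
If word 5 were CONJ, no tagging could satisfy rule 2; so word 5 is ADJ.
If word 7 were CONJ, no tagging could satisfy rule 2; so word 7 is ADJ.
So the tagging must be: ADJ ADJ PREP PREP ADJ PREP ADJ PREP CONJ.
Verifying each rule — rule 1 satisfied; rule 2 satisfied; rule 3 satisfied; rule 4 satisfied.

ADJ ADJ PREP PREP ADJ PREP ADJ PREP CONJ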